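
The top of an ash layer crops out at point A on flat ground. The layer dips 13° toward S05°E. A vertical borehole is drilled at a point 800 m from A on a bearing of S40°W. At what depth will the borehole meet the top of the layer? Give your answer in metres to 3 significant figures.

131 m

The hole lies 45° from the dip direction, so the down-dip offset is 800 × cos 45° = 565.69 m.
Depth = down-dip offset × tan(dip) = 565.69 × tan 13° = 565.69 × 0.2309
Depth = 130.60 m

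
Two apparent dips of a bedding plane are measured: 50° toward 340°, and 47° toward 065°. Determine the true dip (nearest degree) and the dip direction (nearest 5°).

Represent each trace as a vector plunging at its apparent dip toward its trend (east-north-up frame): v₁ = (-0.220, 0.604, -0.766), v₂ = (0.618, 0.288, -0.731).
n = v₁ × v₂ = (0.221, 0.634, 0.437) (taken with n_z > 0).
Dip δ = arctan(|n_h|/n_z) = arctan(0.672/0.437) = 57.0°.
The horizontal component of n points toward azimuth atan2(n_x, n_y) = 19°, the dip direction.

true dip 57°, dip direction 020°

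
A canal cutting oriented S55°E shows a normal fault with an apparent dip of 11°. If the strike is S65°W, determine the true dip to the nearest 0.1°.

β = acute angle between strike S65°W and section S55°E = 60°.
tan δ = tan α / sin β = tan 11° / sin 60° = 0.1944 / 0.8660 = 0.2245
true dip = arctan 0.2245 = 12.65°

12.7°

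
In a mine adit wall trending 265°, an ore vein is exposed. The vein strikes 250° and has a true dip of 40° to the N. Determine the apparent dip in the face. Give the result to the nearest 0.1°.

The section lies 15° from the strike.
tan α = tan 40° × sin 15° = 0.8391 × 0.2588 = 0.2172
α = arctan(0.2172) = 12.25°

12.3°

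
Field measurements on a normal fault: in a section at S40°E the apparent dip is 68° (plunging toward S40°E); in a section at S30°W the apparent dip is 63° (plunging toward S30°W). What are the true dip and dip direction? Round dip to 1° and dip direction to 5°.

Represent each trace as a vector plunging at its apparent dip toward its trend (east-north-up frame): v₁ = (0.241, -0.287, -0.927), v₂ = (-0.227, -0.393, -0.891).
The plane normal is n = v₁ × v₂ ∝ (0.109, -0.425, 0.160).
True dip = arccos(n_z / |n|) = arccos(0.3423) = 70.0°.
Dip direction = atan2(0.109, -0.425) = 166° (azimuth of n's horizontal projection).

true dip 70°, dip direction 165°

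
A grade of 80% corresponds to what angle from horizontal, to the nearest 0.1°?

38.7°

tan θ = 80/100 = 0.8000
θ = arctan(0.8000) = 38.66°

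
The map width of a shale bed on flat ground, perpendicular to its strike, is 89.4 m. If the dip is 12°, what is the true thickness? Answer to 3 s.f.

18.6 m

True thickness t = w · sin(dip) = 89.4 × sin 12°
t = 89.4 × 0.2079 = 18.587 m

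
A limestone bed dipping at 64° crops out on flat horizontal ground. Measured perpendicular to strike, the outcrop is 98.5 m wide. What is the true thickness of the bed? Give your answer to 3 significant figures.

88.5 m

True thickness t = w · sin(dip) = 98.5 × sin 64°
t = 98.5 × 0.8988 = 88.531 m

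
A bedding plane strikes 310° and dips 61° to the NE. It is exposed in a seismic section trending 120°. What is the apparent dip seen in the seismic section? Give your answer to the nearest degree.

17°

Angle between strike (310°) and section (120°): β = 10°.
tan α = tan 61° × sin 10° = 1.8040 × 0.1736 = 0.3133
apparent dip = arctan 0.3133 = 17.39°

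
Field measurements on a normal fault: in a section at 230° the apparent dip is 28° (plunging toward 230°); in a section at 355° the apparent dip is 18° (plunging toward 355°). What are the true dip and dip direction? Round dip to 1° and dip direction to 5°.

true dip 43°, dip direction 285°

Each apparent-dip line lies in the plane. As unit vectors (x east, y north, z up), v₁ plunges 28°→230° and v₂ plunges 18°→355°.
Cross product v₁ × v₂ gives the pole to the plane: n ∝ (-0.620, 0.170, 0.688).
tan δ = √(n_x²+n_y²)/n_z = 0.643/0.688, so δ = 43.1°.
The horizontal component of n points toward azimuth atan2(n_x, n_y) = 285°, the dip direction.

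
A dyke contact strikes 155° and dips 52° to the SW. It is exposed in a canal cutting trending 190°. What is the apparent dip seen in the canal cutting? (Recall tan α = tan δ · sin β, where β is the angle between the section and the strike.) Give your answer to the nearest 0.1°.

Angle between strike (155°) and section (190°): β = 35°.
tan α = tan 52° × sin 35° = 1.2799 × 0.5736 = 0.7341
α = arctan(0.7341) = 36.28°

36.3°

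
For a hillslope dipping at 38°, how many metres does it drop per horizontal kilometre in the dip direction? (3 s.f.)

781 m

drop per km = 1000 × tan 38° = 1000 × 0.7813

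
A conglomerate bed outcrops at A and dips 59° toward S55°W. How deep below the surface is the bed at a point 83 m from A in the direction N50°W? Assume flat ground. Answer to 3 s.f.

The hole lies 75° from the dip direction, so the down-dip offset is 83 × cos 75° = 21.48 m.
Depth = down-dip offset × tan(dip) = 21.48 × tan 59° = 21.48 × 1.6643
Depth = 35.75 m

35.8 m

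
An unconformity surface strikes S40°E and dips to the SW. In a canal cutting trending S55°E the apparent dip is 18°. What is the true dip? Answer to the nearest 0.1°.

51.5°

The section is 15° from the strike.
tan δ = tan α / sin β = tan 18° / sin 15° = 0.3249 / 0.2588 = 1.2554
true dip = arctan 1.2554 = 51.46°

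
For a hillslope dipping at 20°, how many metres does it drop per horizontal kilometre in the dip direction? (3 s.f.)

drop per km = 1000 × tan 20° = 1000 × 0.3640

364 m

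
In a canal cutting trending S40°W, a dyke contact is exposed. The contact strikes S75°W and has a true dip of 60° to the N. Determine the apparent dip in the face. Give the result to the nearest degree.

The strike is S75°W and the section trends S40°W; the acute angle between them is β = 35°.
tan α = tan 60° × sin 35° = 1.7321 × 0.5736 = 0.9935
apparent dip = arctan 0.9935 = 44.81°

45°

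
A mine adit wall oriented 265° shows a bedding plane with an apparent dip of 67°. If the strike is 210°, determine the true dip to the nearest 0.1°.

70.8°

The section is 55° from the strike.
tan δ = tan α / sin β = tan 67° / sin 55° = 2.3559 / 0.8192 = 2.8760
δ = arctan(2.8760) = 70.83°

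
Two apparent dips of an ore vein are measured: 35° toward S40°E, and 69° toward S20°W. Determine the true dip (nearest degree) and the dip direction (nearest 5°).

true dip 70°, dip direction 215°

The two traces are lines in the plane: v₁ = (sin 140°·cos 35°, cos 140°·cos 35°, −sin 35°), v₂ = (sin 200°·cos 69°, cos 200°·cos 69°, −sin 69°).
Cross product v₁ × v₂ gives the pole to the plane: n ∝ (-0.393, -0.562, 0.254).
Dip δ = arctan(|n_h|/n_z) = arctan(0.685/0.254) = 69.7°.
Dip direction = azimuth of (n_x, n_y) = atan2(-0.393, -0.562) = 215°.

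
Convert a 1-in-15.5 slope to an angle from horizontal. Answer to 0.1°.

tan θ = 1/15.5 = 0.0645
θ = arctan(0.0645) = 3.69°

3.7°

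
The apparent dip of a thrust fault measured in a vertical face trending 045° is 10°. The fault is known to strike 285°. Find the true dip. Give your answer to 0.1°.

11.5°

β = acute angle between strike 285° and section 045° = 60°.
tan(true dip) = tan 10° / sin 60° = 0.2036
true dip = arctan 0.2036 = 11.51°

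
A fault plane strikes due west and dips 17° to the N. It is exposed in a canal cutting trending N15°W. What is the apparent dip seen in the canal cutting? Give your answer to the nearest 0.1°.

16.5°

Angle between strike (due west) and section (N15°W): β = 75°.
tan α = tan 17° × sin 75° = 0.3057 × 0.9659 = 0.2953
apparent dip = arctan 0.2953 = 16.45°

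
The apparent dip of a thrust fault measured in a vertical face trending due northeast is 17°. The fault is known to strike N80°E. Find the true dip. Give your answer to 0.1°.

The section is 35° from the strike.
tan(true dip) = tan 17° / sin 35° = 0.5330
true dip = arctan 0.5330 = 28.06°

28.1°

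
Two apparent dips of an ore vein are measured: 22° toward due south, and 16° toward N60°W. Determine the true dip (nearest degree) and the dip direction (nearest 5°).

true dip 35°, dip direction 235°

Each apparent-dip line lies in the plane. As unit vectors (x east, y north, z up), v₁ plunges 22°→due south and v₂ plunges 16°→N60°W.
n = v₁ × v₂ = (-0.436, -0.312, 0.772) (taken with n_z > 0).
Dip δ = arctan(|n_h|/n_z) = arctan(0.536/0.772) = 34.8°.
Dip direction = atan2(-0.436, -0.312) = 234° (azimuth of n's horizontal projection).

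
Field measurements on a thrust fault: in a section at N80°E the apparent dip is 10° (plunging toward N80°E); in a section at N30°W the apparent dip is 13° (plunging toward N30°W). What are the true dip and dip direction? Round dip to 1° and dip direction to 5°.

true dip 20°, dip direction 020°

Represent each trace as a vector plunging at its apparent dip toward its trend (east-north-up frame): v₁ = (0.970, 0.171, -0.174), v₂ = (-0.487, 0.844, -0.225).
The plane normal is n = v₁ × v₂ ∝ (0.108, 0.303, 0.902).
tan δ = √(n_x²+n_y²)/n_z = 0.321/0.902, so δ = 19.6°.
The horizontal component of n points toward azimuth atan2(n_x, n_y) = 20°, the dip direction.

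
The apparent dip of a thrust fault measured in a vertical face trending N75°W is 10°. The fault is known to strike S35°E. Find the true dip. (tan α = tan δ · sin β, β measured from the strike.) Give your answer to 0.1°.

15.3°

β = acute angle between strike S35°E and section N75°W = 40°.
tan δ = tan α / sin β = tan 10° / sin 40° = 0.1763 / 0.6428 = 0.2743
true dip = arctan 0.2743 = 15.34°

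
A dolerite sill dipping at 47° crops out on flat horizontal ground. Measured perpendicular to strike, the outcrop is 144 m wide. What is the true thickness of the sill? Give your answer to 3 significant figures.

105 m

True thickness t = w · sin(dip) = 144 × sin 47°
t = 144 × 0.7314 = 105.315 m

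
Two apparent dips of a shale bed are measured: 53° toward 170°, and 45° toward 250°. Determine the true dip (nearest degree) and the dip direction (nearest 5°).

true dip 57°, dip direction 200°

Represent each trace as a vector plunging at its apparent dip toward its trend (east-north-up frame): v₁ = (0.105, -0.593, -0.799), v₂ = (-0.664, -0.242, -0.707).
The plane normal is n = v₁ × v₂ ∝ (-0.226, -0.605, 0.419).
Dip δ = arctan(|n_h|/n_z) = arctan(0.645/0.419) = 57.0°.
The horizontal component of n points toward azimuth atan2(n_x, n_y) = 200°, the dip direction.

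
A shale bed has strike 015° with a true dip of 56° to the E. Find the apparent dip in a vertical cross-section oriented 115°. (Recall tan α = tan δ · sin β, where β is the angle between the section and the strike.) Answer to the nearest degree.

The section lies 80° from the strike.
tan(apparent dip) = tan 56° · sin 80° = 1.4600
apparent dip = arctan 1.4600 = 55.59°

56°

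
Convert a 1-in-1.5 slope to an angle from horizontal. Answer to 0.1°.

33.7°

tan θ = 1/1.5 = 0.6667
θ = arctan(0.6667) = 33.69°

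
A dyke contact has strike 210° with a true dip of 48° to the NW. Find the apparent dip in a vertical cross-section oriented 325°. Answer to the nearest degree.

45°

The section lies 65° from the strike.
tan(apparent dip) = tan 48° · sin 65° = 1.0066
apparent dip = arctan 1.0066 = 45.19°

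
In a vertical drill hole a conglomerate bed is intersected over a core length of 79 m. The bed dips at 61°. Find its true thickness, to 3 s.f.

38.3 m

True thickness t = h · cos(dip) = 79 × cos 61°
t = 79 × 0.4848 = 38.300 m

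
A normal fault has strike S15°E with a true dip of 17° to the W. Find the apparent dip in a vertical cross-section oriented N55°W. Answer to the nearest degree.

Angle between strike (S15°E) and section (N55°W): β = 40°.
tan α = tan 17° × sin 40° = 0.3057 × 0.6428 = 0.1965
apparent dip = arctan 0.1965 = 11.12°

11°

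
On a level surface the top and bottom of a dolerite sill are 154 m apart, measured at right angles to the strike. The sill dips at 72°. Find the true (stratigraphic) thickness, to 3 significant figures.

146 m

True thickness t = w · sin(dip) = 154 × sin 72°
t = 154 × 0.9511 = 146.463 m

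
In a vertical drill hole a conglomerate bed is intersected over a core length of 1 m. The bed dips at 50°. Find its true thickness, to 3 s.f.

True thickness t = h · cos(dip) = 1 × cos 50°
t = 1 × 0.6428 = 0.643 m

0.643 m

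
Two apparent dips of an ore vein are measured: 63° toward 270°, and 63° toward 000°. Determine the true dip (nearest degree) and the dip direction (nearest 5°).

true dip 70°, dip direction 315°

The two traces are lines in the plane: v₁ = (sin 270°·cos 63°, cos 270°·cos 63°, −sin 63°), v₂ = (sin 0°·cos 63°, cos 0°·cos 63°, −sin 63°).
Cross product v₁ × v₂ gives the pole to the plane: n ∝ (-0.405, 0.405, 0.206).
Dip δ = arctan(|n_h|/n_z) = arctan(0.572/0.206) = 70.2°.
The horizontal component of n points toward azimuth atan2(n_x, n_y) = 315°, the dip direction.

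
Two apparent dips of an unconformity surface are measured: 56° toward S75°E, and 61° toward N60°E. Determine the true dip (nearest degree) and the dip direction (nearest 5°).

true dip 61°, dip direction 070°

The two traces are lines in the plane: v₁ = (sin 105°·cos 56°, cos 105°·cos 56°, −sin 56°), v₂ = (sin 60°·cos 61°, cos 60°·cos 61°, −sin 61°).
The plane normal is n = v₁ × v₂ ∝ (0.328, 0.124, 0.192).
True dip = arccos(n_z / |n|) = arccos(0.4800) = 61.3°.
The horizontal component of n points toward azimuth atan2(n_x, n_y) = 69°, the dip direction.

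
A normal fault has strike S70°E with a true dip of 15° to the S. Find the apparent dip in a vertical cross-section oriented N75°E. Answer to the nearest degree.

9°

Angle between strike (S70°E) and section (N75°E): β = 35°.
tan α = tan 15° × sin 35° = 0.2679 × 0.5736 = 0.1537
α = arctan(0.1537) = 8.74°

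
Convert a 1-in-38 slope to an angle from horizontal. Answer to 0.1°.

1.5°

tan θ = 1/38 = 0.0263
θ = arctan(0.0263) = 1.51°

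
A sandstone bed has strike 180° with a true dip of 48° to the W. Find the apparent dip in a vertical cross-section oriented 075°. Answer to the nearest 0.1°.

Angle between strike (180°) and section (075°): β = 75°.
tan α = tan 48° × sin 75° = 1.1106 × 0.9659 = 1.0728
apparent dip = arctan 1.0728 = 47.01°

47.0°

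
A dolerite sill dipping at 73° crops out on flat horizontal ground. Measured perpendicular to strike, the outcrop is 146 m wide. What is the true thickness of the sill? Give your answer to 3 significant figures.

140 m

True thickness t = w · sin(dip) = 146 × sin 73°
t = 146 × 0.9563 = 139.620 m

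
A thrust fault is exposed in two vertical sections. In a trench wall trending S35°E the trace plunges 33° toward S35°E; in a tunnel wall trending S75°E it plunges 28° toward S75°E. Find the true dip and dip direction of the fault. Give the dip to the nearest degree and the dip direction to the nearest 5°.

true dip 33°, dip direction 140°

Represent each trace as a vector plunging at its apparent dip toward its trend (east-north-up frame): v₁ = (0.481, -0.687, -0.545), v₂ = (0.853, -0.229, -0.469).
Cross product v₁ × v₂ gives the pole to the plane: n ∝ (0.198, -0.239, 0.476).
Dip δ = arctan(|n_h|/n_z) = arctan(0.310/0.476) = 33.1°.
The horizontal component of n points toward azimuth atan2(n_x, n_y) = 140°, the dip direction.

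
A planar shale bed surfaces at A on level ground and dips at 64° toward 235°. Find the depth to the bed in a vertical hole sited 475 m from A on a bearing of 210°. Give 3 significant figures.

The hole lies 25° from the dip direction, so the down-dip offset is 475 × cos 25° = 430.50 m.
Depth = down-dip offset × tan(dip) = 430.50 × tan 64° = 430.50 × 2.0503
Depth = 882.65 m

883 m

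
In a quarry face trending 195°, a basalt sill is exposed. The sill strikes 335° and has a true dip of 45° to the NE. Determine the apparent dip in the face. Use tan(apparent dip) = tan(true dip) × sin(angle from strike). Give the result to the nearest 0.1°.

The strike is 335° and the section trends 195°; the acute angle between them is β = 40°.
tan α = tan 45° × sin 40° = 1.0000 × 0.6428 = 0.6428
α = arctan(0.6428) = 32.73°

32.7°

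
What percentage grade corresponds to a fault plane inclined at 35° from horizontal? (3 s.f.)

grade % = 100 × tan 35° = 100 × 0.7002

70.0%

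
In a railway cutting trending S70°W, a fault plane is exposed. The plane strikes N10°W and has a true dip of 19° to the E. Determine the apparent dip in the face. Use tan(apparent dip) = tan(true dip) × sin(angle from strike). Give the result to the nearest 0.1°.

18.7°

The strike is N10°W and the section trends S70°W; the acute angle between them is β = 80°.
tan α = tan 19° × sin 80° = 0.3443 × 0.9848 = 0.3391
α = arctan(0.3391) = 18.73°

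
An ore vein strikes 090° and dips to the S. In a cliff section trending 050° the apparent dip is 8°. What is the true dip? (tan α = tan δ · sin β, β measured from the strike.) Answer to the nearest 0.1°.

The section is 40° from the strike.
tan(true dip) = tan 8° / sin 40° = 0.2186
δ = arctan(0.2186) = 12.33°

12.3°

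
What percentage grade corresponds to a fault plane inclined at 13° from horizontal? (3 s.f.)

23.1%

grade % = 100 × tan 13° = 100 × 0.2309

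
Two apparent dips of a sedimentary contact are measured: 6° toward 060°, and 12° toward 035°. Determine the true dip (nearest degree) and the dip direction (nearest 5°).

true dip 17°, dip direction 350°

Each apparent-dip line lies in the plane. As unit vectors (x east, y north, z up), v₁ plunges 6°→060° and v₂ plunges 12°→035°.
Cross product v₁ × v₂ gives the pole to the plane: n ∝ (-0.020, 0.120, 0.411).
True dip = arccos(n_z / |n|) = arccos(0.9587) = 16.5°.
The horizontal component of n points toward azimuth atan2(n_x, n_y) = 351°, the dip direction.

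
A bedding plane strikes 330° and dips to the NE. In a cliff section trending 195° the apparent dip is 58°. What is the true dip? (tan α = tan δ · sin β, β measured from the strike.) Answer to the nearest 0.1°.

The section is 45° from the strike.
tan δ = tan α / sin β = tan 58° / sin 45° = 1.6003 / 0.7071 = 2.2632
δ = arctan(2.2632) = 66.16°

66.2°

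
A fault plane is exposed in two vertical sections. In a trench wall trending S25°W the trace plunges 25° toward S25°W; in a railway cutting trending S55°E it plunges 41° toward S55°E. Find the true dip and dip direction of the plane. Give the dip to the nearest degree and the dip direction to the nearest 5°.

true dip 43°, dip direction 145°

Each apparent-dip line lies in the plane. As unit vectors (x east, y north, z up), v₁ plunges 25°→S25°W and v₂ plunges 41°→S55°E.
n = v₁ × v₂ = (0.356, -0.513, 0.674) (taken with n_z > 0).
Dip δ = arctan(|n_h|/n_z) = arctan(0.624/0.674) = 42.8°.
Dip direction = azimuth of (n_x, n_y) = atan2(0.356, -0.513) = 145°.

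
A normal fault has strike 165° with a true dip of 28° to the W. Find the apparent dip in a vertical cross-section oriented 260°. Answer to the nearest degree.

The strike is 165° and the section trends 260°; the acute angle between them is β = 85°.
tan(apparent dip) = tan 28° · sin 85° = 0.5297
apparent dip = arctan 0.5297 = 27.91°

28°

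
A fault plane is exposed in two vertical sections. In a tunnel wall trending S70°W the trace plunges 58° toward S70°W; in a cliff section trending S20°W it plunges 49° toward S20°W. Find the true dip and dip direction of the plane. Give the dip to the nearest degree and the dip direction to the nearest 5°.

true dip 58°, dip direction 245°

Each apparent-dip line lies in the plane. As unit vectors (x east, y north, z up), v₁ plunges 58°→S70°W and v₂ plunges 49°→S20°W.
The plane normal is n = v₁ × v₂ ∝ (-0.386, -0.186, 0.266).
Dip δ = arctan(|n_h|/n_z) = arctan(0.428/0.266) = 58.1°.
Dip direction = atan2(-0.386, -0.186) = 244° (azimuth of n's horizontal projection).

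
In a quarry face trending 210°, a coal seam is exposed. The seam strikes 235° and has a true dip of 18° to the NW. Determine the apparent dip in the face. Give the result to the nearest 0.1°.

The section lies 25° from the strike.
tan α = tan 18° × sin 25° = 0.3249 × 0.4226 = 0.1373
α = arctan(0.1373) = 7.82°

7.8°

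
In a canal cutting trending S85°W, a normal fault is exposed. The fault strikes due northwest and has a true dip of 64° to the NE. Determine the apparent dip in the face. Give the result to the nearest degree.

The strike is due northwest and the section trends S85°W; the acute angle between them is β = 50°.
tan(apparent dip) = tan 64° · sin 50° = 1.5706
α = arctan(1.5706) = 57.52°

58°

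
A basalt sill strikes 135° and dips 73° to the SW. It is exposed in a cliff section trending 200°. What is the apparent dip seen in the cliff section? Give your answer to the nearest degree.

71°

The strike is 135° and the section trends 200°; the acute angle between them is β = 65°.
tan α = tan 73° × sin 65° = 3.2709 × 0.9063 = 2.9644
apparent dip = arctan 2.9644 = 71.36°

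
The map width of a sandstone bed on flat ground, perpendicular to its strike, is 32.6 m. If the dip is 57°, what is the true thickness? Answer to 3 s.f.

27.3 m

True thickness t = w · sin(dip) = 32.6 × sin 57°
t = 32.6 × 0.8387 = 27.341 m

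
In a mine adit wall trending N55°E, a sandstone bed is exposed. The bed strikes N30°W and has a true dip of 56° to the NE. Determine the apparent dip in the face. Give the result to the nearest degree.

The section lies 85° from the strike.
tan(apparent dip) = tan 56° · sin 85° = 1.4769
α = arctan(1.4769) = 55.90°

56°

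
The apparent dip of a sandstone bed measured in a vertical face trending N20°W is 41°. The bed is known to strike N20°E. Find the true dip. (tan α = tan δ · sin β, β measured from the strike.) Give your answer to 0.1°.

53.5°

β = acute angle between strike N20°E and section N20°W = 40°.
tan δ = tan α / sin β = tan 41° / sin 40° = 0.8693 / 0.6428 = 1.3524
true dip = arctan 1.3524 = 53.52°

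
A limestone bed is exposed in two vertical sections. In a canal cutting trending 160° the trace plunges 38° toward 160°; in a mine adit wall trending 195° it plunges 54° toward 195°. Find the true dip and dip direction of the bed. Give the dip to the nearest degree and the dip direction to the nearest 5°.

true dip 56°, dip direction 220°

The two traces are lines in the plane: v₁ = (sin 160°·cos 38°, cos 160°·cos 38°, −sin 38°), v₂ = (sin 195°·cos 54°, cos 195°·cos 54°, −sin 54°).
n = v₁ × v₂ = (-0.250, -0.312, 0.266) (taken with n_z > 0).
Dip δ = arctan(|n_h|/n_z) = arctan(0.399/0.266) = 56.4°.
Dip direction = atan2(-0.250, -0.312) = 219° (azimuth of n's horizontal projection).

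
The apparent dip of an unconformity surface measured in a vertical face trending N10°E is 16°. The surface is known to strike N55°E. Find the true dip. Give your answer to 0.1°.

22.1°

The section is 45° from the strike.
tan(true dip) = tan 16° / sin 45° = 0.4055
true dip = arctan 0.4055 = 22.07°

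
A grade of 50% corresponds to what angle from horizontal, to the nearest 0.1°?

tan θ = 50/100 = 0.5000
θ = arctan(0.5000) = 26.57°

26.6°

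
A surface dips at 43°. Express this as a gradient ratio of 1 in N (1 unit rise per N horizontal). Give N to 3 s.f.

1 in 1.07

1 : N means tan θ = 1/N, so N = 1/tan 43° = 1/0.9325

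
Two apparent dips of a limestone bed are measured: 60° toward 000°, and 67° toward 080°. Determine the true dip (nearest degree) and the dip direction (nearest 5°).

true dip 70°, dip direction 050°

The two traces are lines in the plane: v₁ = (sin 0°·cos 60°, cos 0°·cos 60°, −sin 60°), v₂ = (sin 80°·cos 67°, cos 80°·cos 67°, −sin 67°).
Cross product v₁ × v₂ gives the pole to the plane: n ∝ (0.401, 0.333, 0.192).
tan δ = √(n_x²+n_y²)/n_z = 0.522/0.192, so δ = 69.8°.
The horizontal component of n points toward azimuth atan2(n_x, n_y) = 50°, the dip direction.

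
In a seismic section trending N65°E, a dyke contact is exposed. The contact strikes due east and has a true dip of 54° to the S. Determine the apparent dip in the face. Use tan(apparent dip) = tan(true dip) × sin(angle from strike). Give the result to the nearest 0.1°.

30.2°

The strike is due east and the section trends N65°E; the acute angle between them is β = 25°.
tan α = tan 54° × sin 25° = 1.3764 × 0.4226 = 0.5817
α = arctan(0.5817) = 30.19°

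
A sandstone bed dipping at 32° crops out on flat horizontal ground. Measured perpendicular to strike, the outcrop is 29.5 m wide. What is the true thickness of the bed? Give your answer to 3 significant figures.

True thickness t = w · sin(dip) = 29.5 × sin 32°
t = 29.5 × 0.5299 = 15.633 m

15.6 m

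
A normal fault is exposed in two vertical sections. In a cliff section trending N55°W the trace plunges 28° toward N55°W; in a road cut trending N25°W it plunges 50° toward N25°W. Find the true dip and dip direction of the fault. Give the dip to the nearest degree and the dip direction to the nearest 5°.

Represent each trace as a vector plunging at its apparent dip toward its trend (east-north-up frame): v₁ = (-0.723, 0.506, -0.469), v₂ = (-0.272, 0.583, -0.766).
n = v₁ × v₂ = (0.114, 0.427, 0.284) (taken with n_z > 0).
True dip = arccos(n_z / |n|) = arccos(0.5406) = 57.3°.
The horizontal component of n points toward azimuth atan2(n_x, n_y) = 15°, the dip direction.

true dip 57°, dip direction 015°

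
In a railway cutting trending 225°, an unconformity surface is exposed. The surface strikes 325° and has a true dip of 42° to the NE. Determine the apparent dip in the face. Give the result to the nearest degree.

Angle between strike (325°) and section (225°): β = 80°.
tan(apparent dip) = tan 42° · sin 80° = 0.8867
α = arctan(0.8867) = 41.56°

42°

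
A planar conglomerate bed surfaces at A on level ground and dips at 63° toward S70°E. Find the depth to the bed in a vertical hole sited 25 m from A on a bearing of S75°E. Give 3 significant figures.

The hole lies 5° from the dip direction, so the down-dip offset is 25 × cos 5° = 24.90 m.
Depth = down-dip offset × tan(dip) = 24.90 × tan 63° = 24.90 × 1.9626
Depth = 48.88 m

48.9 m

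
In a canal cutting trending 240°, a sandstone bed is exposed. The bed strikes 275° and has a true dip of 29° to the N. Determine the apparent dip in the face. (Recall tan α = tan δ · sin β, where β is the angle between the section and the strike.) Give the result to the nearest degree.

Angle between strike (275°) and section (240°): β = 35°.
tan α = tan 29° × sin 35° = 0.5543 × 0.5736 = 0.3179
α = arctan(0.3179) = 17.64°

18°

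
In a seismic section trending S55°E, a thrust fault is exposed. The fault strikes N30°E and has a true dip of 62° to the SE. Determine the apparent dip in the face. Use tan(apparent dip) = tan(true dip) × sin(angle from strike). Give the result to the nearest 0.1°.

61.9°

Angle between strike (N30°E) and section (S55°E): β = 85°.
tan(apparent dip) = tan 62° · sin 85° = 1.8736
α = arctan(1.8736) = 61.91°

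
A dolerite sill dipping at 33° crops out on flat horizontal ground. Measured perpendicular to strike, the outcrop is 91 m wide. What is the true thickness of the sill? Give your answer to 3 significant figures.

49.6 m

True thickness t = w · sin(dip) = 91 × sin 33°
t = 91 × 0.5446 = 49.562 m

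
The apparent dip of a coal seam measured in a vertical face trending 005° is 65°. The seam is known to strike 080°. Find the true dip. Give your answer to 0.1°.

β = acute angle between strike 080° and section 005° = 75°.
tan(true dip) = tan 65° / sin 75° = 2.2202
true dip = arctan 2.2202 = 65.75°

65.8°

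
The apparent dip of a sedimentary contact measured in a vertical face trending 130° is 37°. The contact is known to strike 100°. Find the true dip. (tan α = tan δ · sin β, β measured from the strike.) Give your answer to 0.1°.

The section is 30° from the strike.
tan(true dip) = tan 37° / sin 30° = 1.5071
δ = arctan(1.5071) = 56.43°

56.4°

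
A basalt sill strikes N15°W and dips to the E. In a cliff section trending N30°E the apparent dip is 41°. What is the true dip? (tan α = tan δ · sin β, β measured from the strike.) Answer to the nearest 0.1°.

The section is 45° from the strike.
tan(true dip) = tan 41° / sin 45° = 1.2294
δ = arctan(1.2294) = 50.87°

50.9°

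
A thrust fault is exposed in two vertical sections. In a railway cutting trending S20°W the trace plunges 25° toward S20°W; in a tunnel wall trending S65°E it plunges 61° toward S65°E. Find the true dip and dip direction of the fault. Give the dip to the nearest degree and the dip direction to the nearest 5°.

true dip 61°, dip direction 125°

Represent each trace as a vector plunging at its apparent dip toward its trend (east-north-up frame): v₁ = (-0.310, -0.852, -0.423), v₂ = (0.439, -0.205, -0.875).
The plane normal is n = v₁ × v₂ ∝ (0.658, -0.457, 0.438).
True dip = arccos(n_z / |n|) = arccos(0.4794) = 61.4°.
Dip direction = azimuth of (n_x, n_y) = atan2(0.658, -0.457) = 125°.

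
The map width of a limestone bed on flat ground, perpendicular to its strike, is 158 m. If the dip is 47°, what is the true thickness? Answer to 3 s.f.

116 m

True thickness t = w · sin(dip) = 158 × sin 47°
t = 158 × 0.7314 = 115.554 m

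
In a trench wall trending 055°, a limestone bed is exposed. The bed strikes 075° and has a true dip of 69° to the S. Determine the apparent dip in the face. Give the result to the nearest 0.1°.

The strike is 075° and the section trends 055°; the acute angle between them is β = 20°.
tan α = tan 69° × sin 20° = 2.6051 × 0.3420 = 0.8910
α = arctan(0.8910) = 41.70°

41.7°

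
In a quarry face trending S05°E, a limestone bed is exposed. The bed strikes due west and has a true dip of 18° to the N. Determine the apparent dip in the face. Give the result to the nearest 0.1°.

The strike is due west and the section trends S05°E; the acute angle between them is β = 85°.
tan(apparent dip) = tan 18° · sin 85° = 0.3237
apparent dip = arctan 0.3237 = 17.94°

17.9°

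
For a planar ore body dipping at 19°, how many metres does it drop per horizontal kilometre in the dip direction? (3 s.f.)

344 m

drop per km = 1000 × tan 19° = 1000 × 0.3443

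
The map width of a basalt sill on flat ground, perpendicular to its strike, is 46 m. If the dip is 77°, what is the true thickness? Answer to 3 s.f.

True thickness t = w · sin(dip) = 46 × sin 77°
t = 46 × 0.9744 = 44.821 m

44.8 m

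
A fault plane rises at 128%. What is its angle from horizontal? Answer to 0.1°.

52.0°

tan θ = 128/100 = 1.2800
θ = arctan(1.2800) = 52.00°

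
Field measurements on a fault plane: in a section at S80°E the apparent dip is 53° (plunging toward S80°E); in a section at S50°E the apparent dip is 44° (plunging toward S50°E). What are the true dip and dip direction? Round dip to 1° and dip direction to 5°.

true dip 54°, dip direction 085°

Represent each trace as a vector plunging at its apparent dip toward its trend (east-north-up frame): v₁ = (0.593, -0.105, -0.799), v₂ = (0.551, -0.462, -0.695).
Cross product v₁ × v₂ gives the pole to the plane: n ∝ (0.297, 0.028, 0.216).
Dip δ = arctan(|n_h|/n_z) = arctan(0.298/0.216) = 54.0°.
Dip direction = atan2(0.297, 0.028) = 85° (azimuth of n's horizontal projection).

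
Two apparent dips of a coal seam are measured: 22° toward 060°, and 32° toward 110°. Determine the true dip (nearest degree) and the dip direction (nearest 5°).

Each apparent-dip line lies in the plane. As unit vectors (x east, y north, z up), v₁ plunges 22°→060° and v₂ plunges 32°→110°.
Cross product v₁ × v₂ gives the pole to the plane: n ∝ (0.354, -0.127, 0.602).
True dip = arccos(n_z / |n|) = arccos(0.8480) = 32.0°.
The horizontal component of n points toward azimuth atan2(n_x, n_y) = 110°, the dip direction.

true dip 32°, dip direction 110°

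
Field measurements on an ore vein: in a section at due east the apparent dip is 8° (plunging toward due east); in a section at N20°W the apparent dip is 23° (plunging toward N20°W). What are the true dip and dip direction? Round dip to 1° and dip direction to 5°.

The two traces are lines in the plane: v₁ = (sin 90°·cos 8°, cos 90°·cos 8°, −sin 8°), v₂ = (sin 340°·cos 23°, cos 340°·cos 23°, −sin 23°).
n = v₁ × v₂ = (0.120, 0.431, 0.857) (taken with n_z > 0).
tan δ = √(n_x²+n_y²)/n_z = 0.447/0.857, so δ = 27.6°.
Dip direction = azimuth of (n_x, n_y) = atan2(0.120, 0.431) = 16°.

true dip 28°, dip direction 015°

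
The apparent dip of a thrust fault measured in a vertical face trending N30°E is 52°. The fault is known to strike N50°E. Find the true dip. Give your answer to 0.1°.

β = acute angle between strike N50°E and section N30°E = 20°.
tan(true dip) = tan 52° / sin 20° = 3.7423
true dip = arctan 3.7423 = 75.04°

75.0°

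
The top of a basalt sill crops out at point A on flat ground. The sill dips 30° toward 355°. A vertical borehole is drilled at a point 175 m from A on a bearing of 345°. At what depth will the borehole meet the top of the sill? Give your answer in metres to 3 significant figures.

The hole lies 10° from the dip direction, so the down-dip offset is 175 × cos 10° = 172.34 m.
Depth = down-dip offset × tan(dip) = 172.34 × tan 30° = 172.34 × 0.5774
Depth = 99.50 m

99.5 m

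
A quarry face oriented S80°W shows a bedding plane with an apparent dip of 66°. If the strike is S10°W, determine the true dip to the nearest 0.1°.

67.3°

β = acute angle between strike S10°W and section S80°W = 70°.
tan δ = tan α / sin β = tan 66° / sin 70° = 2.2460 / 0.9397 = 2.3902
δ = arctan(2.3902) = 67.30°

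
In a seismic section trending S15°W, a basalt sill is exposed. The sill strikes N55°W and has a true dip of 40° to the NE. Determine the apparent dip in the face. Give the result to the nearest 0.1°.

The section lies 70° from the strike.
tan α = tan 40° × sin 70° = 0.8391 × 0.9397 = 0.7885
apparent dip = arctan 0.7885 = 38.26°

38.3°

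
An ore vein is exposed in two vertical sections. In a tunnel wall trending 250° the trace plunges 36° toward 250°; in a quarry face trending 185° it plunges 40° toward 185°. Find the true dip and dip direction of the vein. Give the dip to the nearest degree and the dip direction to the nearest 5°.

true dip 43°, dip direction 210°

The two traces are lines in the plane: v₁ = (sin 250°·cos 36°, cos 250°·cos 36°, −sin 36°), v₂ = (sin 185°·cos 40°, cos 185°·cos 40°, −sin 40°).
The plane normal is n = v₁ × v₂ ∝ (-0.271, -0.449, 0.562).
True dip = arccos(n_z / |n|) = arccos(0.7308) = 43.0°.
Dip direction = azimuth of (n_x, n_y) = atan2(-0.271, -0.449) = 211°.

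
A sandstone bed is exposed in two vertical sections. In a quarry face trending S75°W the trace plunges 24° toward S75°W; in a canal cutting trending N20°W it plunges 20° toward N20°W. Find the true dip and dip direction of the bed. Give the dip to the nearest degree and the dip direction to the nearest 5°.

Each apparent-dip line lies in the plane. As unit vectors (x east, y north, z up), v₁ plunges 24°→S75°W and v₂ plunges 20°→N20°W.
n = v₁ × v₂ = (-0.440, 0.171, 0.855) (taken with n_z > 0).
True dip = arccos(n_z / |n|) = arccos(0.8755) = 28.9°.
Dip direction = atan2(-0.440, 0.171) = 291° (azimuth of n's horizontal projection).

true dip 29°, dip direction 290°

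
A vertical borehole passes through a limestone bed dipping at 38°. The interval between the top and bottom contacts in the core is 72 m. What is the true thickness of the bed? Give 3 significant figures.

56.7 m

True thickness t = h · cos(dip) = 72 × cos 38°
t = 72 × 0.7880 = 56.737 m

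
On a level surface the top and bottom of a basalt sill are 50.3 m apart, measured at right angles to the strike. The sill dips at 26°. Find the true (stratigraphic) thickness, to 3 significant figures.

22.1 m

True thickness t = w · sin(dip) = 50.3 × sin 26°
t = 50.3 × 0.4384 = 22.050 m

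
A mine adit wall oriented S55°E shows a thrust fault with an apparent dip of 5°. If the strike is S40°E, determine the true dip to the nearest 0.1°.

β = acute angle between strike S40°E and section S55°E = 15°.
tan(true dip) = tan 5° / sin 15° = 0.3380
δ = arctan(0.3380) = 18.68°

18.7°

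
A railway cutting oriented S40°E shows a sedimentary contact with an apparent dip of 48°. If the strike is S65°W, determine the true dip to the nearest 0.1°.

49.0°

The section is 75° from the strike.
tan(true dip) = tan 48° / sin 75° = 1.1498
δ = arctan(1.1498) = 48.99°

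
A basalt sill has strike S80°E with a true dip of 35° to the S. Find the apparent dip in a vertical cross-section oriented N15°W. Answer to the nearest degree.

32°

The section lies 65° from the strike.
tan α = tan 35° × sin 65° = 0.7002 × 0.9063 = 0.6346
apparent dip = arctan 0.6346 = 32.40°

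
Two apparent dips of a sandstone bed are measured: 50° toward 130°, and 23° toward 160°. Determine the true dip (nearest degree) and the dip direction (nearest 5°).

true dip 60°, dip direction 085°

Represent each trace as a vector plunging at its apparent dip toward its trend (east-north-up frame): v₁ = (0.492, -0.413, -0.766), v₂ = (0.315, -0.865, -0.391).
n = v₁ × v₂ = (0.501, 0.049, 0.296) (taken with n_z > 0).
Dip δ = arctan(|n_h|/n_z) = arctan(0.504/0.296) = 59.6°.
Dip direction = atan2(0.501, 0.049) = 84° (azimuth of n's horizontal projection).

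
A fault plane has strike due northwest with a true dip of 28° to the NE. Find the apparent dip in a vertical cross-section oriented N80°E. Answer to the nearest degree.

The strike is due northwest and the section trends N80°E; the acute angle between them is β = 55°.
tan α = tan 28° × sin 55° = 0.5317 × 0.8192 = 0.4356
α = arctan(0.4356) = 23.54°

24°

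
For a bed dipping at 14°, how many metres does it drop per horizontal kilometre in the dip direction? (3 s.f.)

249 m

drop per km = 1000 × tan 14° = 1000 × 0.2493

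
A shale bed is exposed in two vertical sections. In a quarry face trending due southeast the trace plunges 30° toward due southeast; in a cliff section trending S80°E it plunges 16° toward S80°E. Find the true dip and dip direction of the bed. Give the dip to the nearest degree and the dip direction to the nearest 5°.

The two traces are lines in the plane: v₁ = (sin 135°·cos 30°, cos 135°·cos 30°, −sin 30°), v₂ = (sin 100°·cos 16°, cos 100°·cos 16°, −sin 16°).
n = v₁ × v₂ = (0.085, -0.305, 0.477) (taken with n_z > 0).
Dip δ = arctan(|n_h|/n_z) = arctan(0.316/0.477) = 33.5°.
The horizontal component of n points toward azimuth atan2(n_x, n_y) = 164°, the dip direction.

true dip 34°, dip direction 165°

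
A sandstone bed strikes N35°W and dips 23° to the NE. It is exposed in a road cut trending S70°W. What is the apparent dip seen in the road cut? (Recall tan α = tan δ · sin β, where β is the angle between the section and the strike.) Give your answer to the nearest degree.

22°

The section lies 75° from the strike.
tan(apparent dip) = tan 23° · sin 75° = 0.4100
α = arctan(0.4100) = 22.29°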